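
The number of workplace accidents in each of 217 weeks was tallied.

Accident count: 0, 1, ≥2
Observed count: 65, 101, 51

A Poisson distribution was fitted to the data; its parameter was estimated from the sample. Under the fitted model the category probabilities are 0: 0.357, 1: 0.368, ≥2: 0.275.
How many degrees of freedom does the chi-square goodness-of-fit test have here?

1

There are k = 3 categories and 1 parameter estimated from the data, so df = 3 − 1 − 1 = 1.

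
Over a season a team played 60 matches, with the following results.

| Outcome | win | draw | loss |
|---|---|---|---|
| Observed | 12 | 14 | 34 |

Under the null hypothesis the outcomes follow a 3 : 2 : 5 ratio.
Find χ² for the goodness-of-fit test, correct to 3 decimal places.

Ratio total = 10. Expected counts: 60×3/10 = 18, 60×2/10 = 12, 60×5/10 = 30.
χ² = (12−18)²/18 + (14−12)²/12 + (34−30)²/30
   = 2.0000 + 0.3333 + 0.5333
Sum = 2.867

2.867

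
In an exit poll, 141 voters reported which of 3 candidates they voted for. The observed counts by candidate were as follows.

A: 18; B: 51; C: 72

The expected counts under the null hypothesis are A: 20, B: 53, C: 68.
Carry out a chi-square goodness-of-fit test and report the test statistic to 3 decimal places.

cat         O        E   (O−E)²/E
A          18       20     0.2000
B          51       53     0.0755
C          72       68     0.2353
Sum = 0.511

0.511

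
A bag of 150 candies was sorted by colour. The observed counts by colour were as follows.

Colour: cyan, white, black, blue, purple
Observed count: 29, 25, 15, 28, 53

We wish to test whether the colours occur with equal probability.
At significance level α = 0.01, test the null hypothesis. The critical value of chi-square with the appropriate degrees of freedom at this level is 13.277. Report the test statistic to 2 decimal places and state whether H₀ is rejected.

26.13; reject

Under H₀ each category has probability 1/5, so each expected count is 150/5 = 30.
χ² = (29−30)²/30 + (25−30)²/30 + (15−30)²/30 + (28−30)²/30 + (53−30)²/30
   = 0.033 + 0.833 + 7.500 + 0.133 + 17.633
Sum = 26.13
df = 4. Since 26.13 > 13.277, we reject H₀.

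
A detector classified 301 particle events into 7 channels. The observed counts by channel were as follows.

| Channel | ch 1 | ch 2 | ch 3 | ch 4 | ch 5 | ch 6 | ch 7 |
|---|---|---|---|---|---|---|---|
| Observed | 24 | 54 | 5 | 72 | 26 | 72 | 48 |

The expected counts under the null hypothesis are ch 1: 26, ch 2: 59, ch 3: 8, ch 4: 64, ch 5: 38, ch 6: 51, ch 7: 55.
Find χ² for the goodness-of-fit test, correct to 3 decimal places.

16.030

χ² = (24−26)²/26 + (54−59)²/59 + (5−8)²/8 + (72−64)²/64 + (26−38)²/38 + (72−51)²/51 + (48−55)²/55
   = 0.1538 + 0.4237 + 1.1250 + 1.0000 + 3.7895 + 8.6471 + 0.8909
Sum = 16.030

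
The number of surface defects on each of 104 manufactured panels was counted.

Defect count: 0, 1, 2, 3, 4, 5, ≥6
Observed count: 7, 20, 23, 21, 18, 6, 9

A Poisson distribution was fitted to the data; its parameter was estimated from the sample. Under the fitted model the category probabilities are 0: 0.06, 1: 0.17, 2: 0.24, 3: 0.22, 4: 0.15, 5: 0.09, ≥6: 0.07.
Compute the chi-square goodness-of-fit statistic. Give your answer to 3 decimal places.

2.687

Expected counts E_i = n·p_i: 104×0.06 = 6.24, 104×0.17 = 17.68, 104×0.24 = 24.96, 104×0.22 = 22.88, 104×0.15 = 15.6, 104×0.09 = 9.36, 104×0.07 = 7.28.
0: (7 − 6.24)²/6.24 = 0.5776/6.24 = 0.0926
1: (20 − 17.68)²/17.68 = 5.3824/17.68 = 0.3044
2: (23 − 24.96)²/24.96 = 3.8416/24.96 = 0.1539
3: (21 − 22.88)²/22.88 = 3.5344/22.88 = 0.1545
4: (18 − 15.6)²/15.6 = 5.76/15.6 = 0.3692
5: (6 − 9.36)²/9.36 = 11.2896/9.36 = 1.2062
≥6: (9 − 7.28)²/7.28 = 2.9584/7.28 = 0.4064
Sum = 2.687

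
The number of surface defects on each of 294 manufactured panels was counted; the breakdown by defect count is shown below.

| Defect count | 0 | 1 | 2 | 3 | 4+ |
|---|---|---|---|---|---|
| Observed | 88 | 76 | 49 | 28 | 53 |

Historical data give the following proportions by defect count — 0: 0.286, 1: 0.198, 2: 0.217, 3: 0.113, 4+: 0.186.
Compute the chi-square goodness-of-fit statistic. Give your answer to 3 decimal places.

Expected counts E_i = n·p_i: 294×0.286 = 84.084, 294×0.198 = 58.212, 294×0.217 = 63.798, 294×0.113 = 33.222, 294×0.186 = 54.684.
χ² = (88−84.084)²/84.084 + (76−58.212)²/58.212 + (49−63.798)²/63.798 + (28−33.222)²/33.222 + (53−54.684)²/54.684
   = 0.1824 + 5.4355 + 3.4324 + 0.8208 + 0.0519
Sum = 9.923

9.923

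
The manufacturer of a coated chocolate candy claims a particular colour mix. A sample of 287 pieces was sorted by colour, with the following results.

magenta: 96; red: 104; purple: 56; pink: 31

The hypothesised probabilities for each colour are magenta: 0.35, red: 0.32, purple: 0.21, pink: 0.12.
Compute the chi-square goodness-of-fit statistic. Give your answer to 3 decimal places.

2.453

Expected counts E_i = n·p_i: 287×0.35 = 100.45, 287×0.32 = 91.84, 287×0.21 = 60.27, 287×0.12 = 34.44.
magenta: (96 − 100.45)²/100.45 = 19.8025/100.45 = 0.1971
red: (104 − 91.84)²/91.84 = 147.8656/91.84 = 1.6100
purple: (56 − 60.27)²/60.27 = 18.2329/60.27 = 0.3025
pink: (31 − 34.44)²/34.44 = 11.8336/34.44 = 0.3436
Sum = 2.453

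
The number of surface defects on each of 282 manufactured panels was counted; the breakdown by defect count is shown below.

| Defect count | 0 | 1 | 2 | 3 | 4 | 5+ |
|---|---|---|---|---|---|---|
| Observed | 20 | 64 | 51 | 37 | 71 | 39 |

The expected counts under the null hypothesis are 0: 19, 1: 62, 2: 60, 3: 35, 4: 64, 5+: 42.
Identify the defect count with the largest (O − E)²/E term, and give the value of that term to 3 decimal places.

0: (20 − 19)²/19 = 1/19 = 0.0526
1: (64 − 62)²/62 = 4/62 = 0.0645
2: (51 − 60)²/60 = 81/60 = 1.3500
3: (37 − 35)²/35 = 4/35 = 0.1143
4: (71 − 64)²/64 = 49/64 = 0.7656
5+: (39 − 42)²/42 = 9/42 = 0.2143
The largest term is for 2: 1.350.

2, 1.350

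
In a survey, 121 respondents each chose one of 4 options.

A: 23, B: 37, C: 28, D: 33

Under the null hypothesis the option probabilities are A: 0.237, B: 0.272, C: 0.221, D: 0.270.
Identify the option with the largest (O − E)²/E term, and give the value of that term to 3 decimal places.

A, 1.124

Expected counts E_i = n·p_i: 121×0.237 = 28.677, 121×0.272 = 32.912, 121×0.221 = 26.741, 121×0.270 = 32.67.
cat         O        E   (O−E)²/E
A          23   28.677     1.1238
B          37   32.912     0.5078
C          28   26.741     0.0593
D          33    32.67     0.0033
The largest term is for A: 1.124.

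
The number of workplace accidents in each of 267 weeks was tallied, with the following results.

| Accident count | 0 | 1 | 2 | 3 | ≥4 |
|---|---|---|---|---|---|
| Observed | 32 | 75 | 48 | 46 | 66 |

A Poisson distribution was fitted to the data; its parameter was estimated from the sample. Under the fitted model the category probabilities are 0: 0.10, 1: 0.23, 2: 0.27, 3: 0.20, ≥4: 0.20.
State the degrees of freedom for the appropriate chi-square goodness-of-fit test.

3

There are k = 5 categories and 1 parameter estimated from the data, so df = 5 − 1 − 1 = 3.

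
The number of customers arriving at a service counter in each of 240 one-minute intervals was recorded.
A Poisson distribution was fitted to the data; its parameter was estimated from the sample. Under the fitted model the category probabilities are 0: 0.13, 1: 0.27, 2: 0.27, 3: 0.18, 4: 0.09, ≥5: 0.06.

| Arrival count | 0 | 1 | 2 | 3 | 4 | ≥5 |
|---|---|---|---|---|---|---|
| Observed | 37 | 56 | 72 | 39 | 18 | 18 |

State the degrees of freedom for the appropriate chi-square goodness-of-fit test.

There are k = 6 categories and 1 parameter estimated from the data, so df = 6 − 1 − 1 = 4.

4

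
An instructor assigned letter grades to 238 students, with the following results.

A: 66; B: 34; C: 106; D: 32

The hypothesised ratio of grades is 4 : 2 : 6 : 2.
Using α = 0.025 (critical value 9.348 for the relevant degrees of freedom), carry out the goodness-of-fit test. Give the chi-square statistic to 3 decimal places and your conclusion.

Ratio total = 14. Expected counts: 238×4/14 = 68, 238×2/14 = 34, 238×6/14 = 102, 238×2/14 = 34.
χ² = (66−68)²/68 + (34−34)²/34 + (106−102)²/102 + (32−34)²/34
   = 0.0588 + 0.0000 + 0.1569 + 0.1176
Sum = 0.333
df = 3. Since 0.333 < 9.348, we do not reject H₀.

0.333; do not reject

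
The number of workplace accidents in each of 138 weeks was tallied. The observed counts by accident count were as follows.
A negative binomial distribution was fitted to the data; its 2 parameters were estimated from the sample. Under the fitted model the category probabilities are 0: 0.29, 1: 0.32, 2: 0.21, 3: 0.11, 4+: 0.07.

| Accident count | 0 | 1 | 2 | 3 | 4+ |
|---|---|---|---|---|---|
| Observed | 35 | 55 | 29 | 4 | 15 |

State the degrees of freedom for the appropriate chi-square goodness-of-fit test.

There are k = 5 categories and 2 parameters estimated from the data, so df = 5 − 1 − 2 = 2.

2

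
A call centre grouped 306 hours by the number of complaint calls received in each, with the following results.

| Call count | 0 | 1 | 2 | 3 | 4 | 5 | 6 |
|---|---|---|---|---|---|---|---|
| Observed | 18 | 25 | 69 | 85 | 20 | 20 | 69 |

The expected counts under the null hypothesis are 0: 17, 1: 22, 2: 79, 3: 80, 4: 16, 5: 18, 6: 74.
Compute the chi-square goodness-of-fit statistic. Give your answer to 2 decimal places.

3.61

χ² = (18−17)²/17 + (25−22)²/22 + (69−79)²/79 + (85−80)²/80 + (20−16)²/16 + (20−18)²/18 + (69−74)²/74
   = 0.059 + 0.409 + 1.266 + 0.313 + 1.000 + 0.222 + 0.338
Sum = 3.61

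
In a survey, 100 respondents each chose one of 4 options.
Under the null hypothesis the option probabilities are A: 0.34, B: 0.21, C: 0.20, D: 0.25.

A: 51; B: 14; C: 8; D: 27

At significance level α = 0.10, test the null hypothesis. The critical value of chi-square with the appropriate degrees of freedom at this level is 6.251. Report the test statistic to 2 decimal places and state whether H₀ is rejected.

18.19; reject

Expected counts E_i = n·p_i: 100×0.34 = 34, 100×0.21 = 21, 100×0.20 = 20, 100×0.25 = 25.
A: (51 − 34)²/34 = 289/34 = 8.500
B: (14 − 21)²/21 = 49/21 = 2.333
C: (8 − 20)²/20 = 144/20 = 7.200
D: (27 − 25)²/25 = 4/25 = 0.160
Sum = 18.19
df = 3. Since 18.19 > 6.251, we reject H₀.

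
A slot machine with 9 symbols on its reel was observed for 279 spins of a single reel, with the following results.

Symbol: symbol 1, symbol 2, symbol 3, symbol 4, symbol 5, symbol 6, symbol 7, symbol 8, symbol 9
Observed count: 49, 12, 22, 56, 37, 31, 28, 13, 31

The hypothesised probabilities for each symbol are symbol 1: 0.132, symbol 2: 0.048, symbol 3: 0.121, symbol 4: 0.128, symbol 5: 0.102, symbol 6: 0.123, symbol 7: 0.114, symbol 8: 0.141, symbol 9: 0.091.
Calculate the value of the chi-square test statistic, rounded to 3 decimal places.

42.004

Expected counts E_i = n·p_i: 279×0.132 = 36.828, 279×0.048 = 13.392, 279×0.121 = 33.759, 279×0.128 = 35.712, 279×0.102 = 28.458, 279×0.123 = 34.317, 279×0.114 = 31.806, 279×0.141 = 39.339, 279×0.091 = 25.389.
symbol 1: (49 − 36.828)²/36.828 = 148.157584/36.828 = 4.0230
symbol 2: (12 − 13.392)²/13.392 = 1.937664/13.392 = 0.1447
symbol 3: (22 − 33.759)²/33.759 = 138.274081/33.759 = 4.0959
symbol 4: (56 − 35.712)²/35.712 = 411.602944/35.712 = 11.5256
symbol 5: (37 − 28.458)²/28.458 = 72.965764/28.458 = 2.5640
symbol 6: (31 − 34.317)²/34.317 = 11.002489/34.317 = 0.3206
symbol 7: (28 − 31.806)²/31.806 = 14.485636/31.806 = 0.4554
symbol 8: (13 − 39.339)²/39.339 = 693.742921/39.339 = 17.6350
symbol 9: (31 − 25.389)²/25.389 = 31.483321/25.389 = 1.2400
Sum = 42.004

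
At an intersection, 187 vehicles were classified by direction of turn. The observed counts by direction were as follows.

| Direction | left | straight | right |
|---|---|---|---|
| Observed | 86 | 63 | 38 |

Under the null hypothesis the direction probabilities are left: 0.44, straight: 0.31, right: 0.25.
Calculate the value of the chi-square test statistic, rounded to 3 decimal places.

Expected counts E_i = n·p_i: 187×0.44 = 82.28, 187×0.31 = 57.97, 187×0.25 = 46.75.
χ² = (86−82.28)²/82.28 + (63−57.97)²/57.97 + (38−46.75)²/46.75
   = 0.1682 + 0.4364 + 1.6377
Sum = 2.242

2.242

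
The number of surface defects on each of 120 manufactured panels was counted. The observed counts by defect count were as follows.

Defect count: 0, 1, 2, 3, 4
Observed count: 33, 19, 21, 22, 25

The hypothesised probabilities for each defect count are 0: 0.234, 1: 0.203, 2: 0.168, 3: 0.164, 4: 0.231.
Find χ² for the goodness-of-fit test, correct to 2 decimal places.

2.62

Expected counts E_i = n·p_i: 120×0.234 = 28.08, 120×0.203 = 24.36, 120×0.168 = 20.16, 120×0.164 = 19.68, 120×0.231 = 27.72.
0: (33 − 28.08)²/28.08 = 24.2064/28.08 = 0.862
1: (19 − 24.36)²/24.36 = 28.7296/24.36 = 1.179
2: (21 − 20.16)²/20.16 = 0.7056/20.16 = 0.035
3: (22 − 19.68)²/19.68 = 5.3824/19.68 = 0.273
4: (25 − 27.72)²/27.72 = 7.3984/27.72 = 0.267
Sum = 2.62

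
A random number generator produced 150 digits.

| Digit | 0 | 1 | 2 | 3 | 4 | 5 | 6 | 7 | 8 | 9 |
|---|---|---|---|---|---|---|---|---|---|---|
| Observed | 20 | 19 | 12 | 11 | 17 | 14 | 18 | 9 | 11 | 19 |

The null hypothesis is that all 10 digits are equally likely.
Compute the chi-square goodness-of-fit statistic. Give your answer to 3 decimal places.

9.867

Under H₀ each category has probability 1/10, so each expected count is 150/10 = 15.
0: (20 − 15)²/15 = 25/15 = 1.6667
1: (19 − 15)²/15 = 16/15 = 1.0667
2: (12 − 15)²/15 = 9/15 = 0.6000
3: (11 − 15)²/15 = 16/15 = 1.0667
4: (17 − 15)²/15 = 4/15 = 0.2667
5: (14 − 15)²/15 = 1/15 = 0.0667
6: (18 − 15)²/15 = 9/15 = 0.6000
7: (9 − 15)²/15 = 36/15 = 2.4000
8: (11 − 15)²/15 = 16/15 = 1.0667
9: (19 − 15)²/15 = 16/15 = 1.0667
Sum = 9.867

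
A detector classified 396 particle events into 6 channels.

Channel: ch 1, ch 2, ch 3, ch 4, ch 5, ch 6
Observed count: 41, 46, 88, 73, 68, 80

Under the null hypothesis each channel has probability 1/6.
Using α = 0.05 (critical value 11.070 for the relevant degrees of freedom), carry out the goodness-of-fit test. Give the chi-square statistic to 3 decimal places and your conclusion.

26.636; reject

Expected count for each of the 6 categories: 396/6 = 66.
cat         O        E   (O−E)²/E
ch 1       41       66     9.4697
ch 2       46       66     6.0606
ch 3       88       66     7.3333
ch 4       73       66     0.7424
ch 5       68       66     0.0606
ch 6       80       66     2.9697
Sum = 26.636
df = 5. Since 26.636 > 11.070, we reject H₀.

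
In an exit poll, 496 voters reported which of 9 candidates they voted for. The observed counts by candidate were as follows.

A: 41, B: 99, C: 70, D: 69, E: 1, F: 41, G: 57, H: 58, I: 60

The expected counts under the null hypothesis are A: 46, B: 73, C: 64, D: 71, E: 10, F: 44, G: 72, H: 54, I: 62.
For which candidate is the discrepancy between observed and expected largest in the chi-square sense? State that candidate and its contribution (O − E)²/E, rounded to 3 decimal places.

B, 9.260

A: (41 − 46)²/46 = 25/46 = 0.5435
B: (99 − 73)²/73 = 676/73 = 9.2603
C: (70 − 64)²/64 = 36/64 = 0.5625
D: (69 − 71)²/71 = 4/71 = 0.0563
E: (1 − 10)²/10 = 81/10 = 8.1000
F: (41 − 44)²/44 = 9/44 = 0.2045
G: (57 − 72)²/72 = 225/72 = 3.1250
H: (58 − 54)²/54 = 16/54 = 0.2963
I: (60 − 62)²/62 = 4/62 = 0.0645
The largest term is for B: 9.260.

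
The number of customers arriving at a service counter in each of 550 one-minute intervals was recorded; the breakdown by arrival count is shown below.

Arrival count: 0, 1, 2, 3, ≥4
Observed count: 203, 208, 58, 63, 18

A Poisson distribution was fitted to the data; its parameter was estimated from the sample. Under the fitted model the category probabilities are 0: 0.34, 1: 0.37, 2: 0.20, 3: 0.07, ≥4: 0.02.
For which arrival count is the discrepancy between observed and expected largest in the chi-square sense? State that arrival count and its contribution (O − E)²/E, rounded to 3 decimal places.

Expected counts E_i = n·p_i: 550×0.34 = 187, 550×0.37 = 203.5, 550×0.20 = 110, 550×0.07 = 38.5, 550×0.02 = 11.
cat         O        E   (O−E)²/E
0         203      187     1.3690
1         208    203.5     0.0995
2          58      110    24.5818
3          63     38.5    15.5909
≥4         18       11     4.4545
The largest term is for 2: 24.582.

2, 24.582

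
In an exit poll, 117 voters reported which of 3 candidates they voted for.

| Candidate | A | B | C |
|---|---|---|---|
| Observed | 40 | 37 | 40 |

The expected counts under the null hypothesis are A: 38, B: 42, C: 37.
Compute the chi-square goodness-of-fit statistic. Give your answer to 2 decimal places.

0.94

A: (40 − 38)²/38 = 4/38 = 0.105
B: (37 − 42)²/42 = 25/42 = 0.595
C: (40 − 37)²/37 = 9/37 = 0.243
Sum = 0.94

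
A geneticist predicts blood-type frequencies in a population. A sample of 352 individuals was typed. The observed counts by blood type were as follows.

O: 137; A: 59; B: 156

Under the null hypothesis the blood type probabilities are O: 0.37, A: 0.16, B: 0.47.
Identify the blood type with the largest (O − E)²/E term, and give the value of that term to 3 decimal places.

B, 0.539

Expected counts E_i = n·p_i: 352×0.37 = 130.24, 352×0.16 = 56.32, 352×0.47 = 165.44.
O: (137 − 130.24)²/130.24 = 45.6976/130.24 = 0.3509
A: (59 − 56.32)²/56.32 = 7.1824/56.32 = 0.1275
B: (156 − 165.44)²/165.44 = 89.1136/165.44 = 0.5386
The largest term is for B: 0.539.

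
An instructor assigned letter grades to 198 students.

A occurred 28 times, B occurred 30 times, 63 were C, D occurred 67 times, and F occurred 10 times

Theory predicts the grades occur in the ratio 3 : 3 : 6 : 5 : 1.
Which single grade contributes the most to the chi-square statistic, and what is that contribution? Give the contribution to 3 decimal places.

Ratio total = 18. Expected counts: 198×3/18 = 33, 198×3/18 = 33, 198×6/18 = 66, 198×5/18 = 55, 198×1/18 = 11.
cat         O        E   (O−E)²/E
A          28       33     0.7576
B          30       33     0.2727
C          63       66     0.1364
D          67       55     2.6182
F          10       11     0.0909
The largest term is for D: 2.618.

D, 2.618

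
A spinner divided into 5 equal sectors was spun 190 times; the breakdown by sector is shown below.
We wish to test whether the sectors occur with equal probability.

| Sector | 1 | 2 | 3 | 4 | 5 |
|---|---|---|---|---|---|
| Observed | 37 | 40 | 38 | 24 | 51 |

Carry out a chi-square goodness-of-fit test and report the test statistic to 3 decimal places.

9.737

Expected count for each of the 5 categories: 190/5 = 38.
χ² = (37−38)²/38 + (40−38)²/38 + (38−38)²/38 + (24−38)²/38 + (51−38)²/38
   = 0.0263 + 0.1053 + 0.0000 + 5.1579 + 4.4474
Sum = 9.737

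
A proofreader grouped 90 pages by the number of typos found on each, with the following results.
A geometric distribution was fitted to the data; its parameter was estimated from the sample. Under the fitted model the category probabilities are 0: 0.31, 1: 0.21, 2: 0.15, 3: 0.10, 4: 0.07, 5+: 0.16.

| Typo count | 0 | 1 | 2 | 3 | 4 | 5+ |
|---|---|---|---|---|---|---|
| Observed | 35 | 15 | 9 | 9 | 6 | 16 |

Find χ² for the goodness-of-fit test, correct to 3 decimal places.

Expected counts E_i = n·p_i: 90×0.31 = 27.9, 90×0.21 = 18.9, 90×0.15 = 13.5, 90×0.10 = 9, 90×0.07 = 6.3, 90×0.16 = 14.4.
0: (35 − 27.9)²/27.9 = 50.41/27.9 = 1.8068
1: (15 − 18.9)²/18.9 = 15.21/18.9 = 0.8048
2: (9 − 13.5)²/13.5 = 20.25/13.5 = 1.5000
3: (9 − 9)²/9 = 0/9 = 0.0000
4: (6 − 6.3)²/6.3 = 0.09/6.3 = 0.0143
5+: (16 − 14.4)²/14.4 = 2.56/14.4 = 0.1778
Sum = 4.304

4.304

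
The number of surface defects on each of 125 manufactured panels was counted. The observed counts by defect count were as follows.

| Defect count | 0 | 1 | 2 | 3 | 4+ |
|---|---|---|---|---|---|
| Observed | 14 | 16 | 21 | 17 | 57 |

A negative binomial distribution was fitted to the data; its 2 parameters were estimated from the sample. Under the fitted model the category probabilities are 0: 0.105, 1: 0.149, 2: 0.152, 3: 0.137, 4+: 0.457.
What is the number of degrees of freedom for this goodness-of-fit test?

There are k = 5 categories and 2 parameters estimated from the data, so df = 5 − 1 − 2 = 2.

2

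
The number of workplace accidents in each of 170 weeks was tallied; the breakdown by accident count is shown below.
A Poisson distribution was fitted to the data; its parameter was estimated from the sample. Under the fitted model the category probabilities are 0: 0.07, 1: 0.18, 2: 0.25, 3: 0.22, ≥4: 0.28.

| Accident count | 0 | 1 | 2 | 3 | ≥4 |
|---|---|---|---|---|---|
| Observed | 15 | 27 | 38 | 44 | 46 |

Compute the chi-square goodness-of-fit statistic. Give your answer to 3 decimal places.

Expected counts E_i = n·p_i: 170×0.07 = 11.9, 170×0.18 = 30.6, 170×0.25 = 42.5, 170×0.22 = 37.4, 170×0.28 = 47.6.
0: (15 − 11.9)²/11.9 = 9.61/11.9 = 0.8076
1: (27 − 30.6)²/30.6 = 12.96/30.6 = 0.4235
2: (38 − 42.5)²/42.5 = 20.25/42.5 = 0.4765
3: (44 − 37.4)²/37.4 = 43.56/37.4 = 1.1647
≥4: (46 − 47.6)²/47.6 = 2.56/47.6 = 0.0538
Sum = 2.926

2.926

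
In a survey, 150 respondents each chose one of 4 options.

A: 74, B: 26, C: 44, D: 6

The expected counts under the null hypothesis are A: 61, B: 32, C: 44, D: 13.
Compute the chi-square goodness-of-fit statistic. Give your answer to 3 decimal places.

7.665

A: (74 − 61)²/61 = 169/61 = 2.7705
B: (26 − 32)²/32 = 36/32 = 1.1250
C: (44 − 44)²/44 = 0/44 = 0.0000
D: (6 − 13)²/13 = 49/13 = 3.7692
Sum = 7.665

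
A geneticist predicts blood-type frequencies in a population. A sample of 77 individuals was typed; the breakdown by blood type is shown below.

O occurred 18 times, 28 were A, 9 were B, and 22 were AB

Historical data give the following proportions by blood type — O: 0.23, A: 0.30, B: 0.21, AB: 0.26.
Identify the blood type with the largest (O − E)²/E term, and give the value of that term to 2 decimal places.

B, 3.18

Expected counts E_i = n·p_i: 77×0.23 = 17.71, 77×0.30 = 23.1, 77×0.21 = 16.17, 77×0.26 = 20.02.
cat         O        E   (O−E)²/E
O          18    17.71      0.005
A          28     23.1      1.039
B           9    16.17      3.179
AB         22    20.02      0.196
The largest term is for B: 3.18.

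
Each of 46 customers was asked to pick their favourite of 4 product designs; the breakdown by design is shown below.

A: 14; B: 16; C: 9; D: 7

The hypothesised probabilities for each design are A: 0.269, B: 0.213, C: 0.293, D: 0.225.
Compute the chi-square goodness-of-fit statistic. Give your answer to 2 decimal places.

Expected counts E_i = n·p_i: 46×0.269 = 12.374, 46×0.213 = 9.798, 46×0.293 = 13.478, 46×0.225 = 10.35.
A: (14 − 12.374)²/12.374 = 2.643876/12.374 = 0.214
B: (16 − 9.798)²/9.798 = 38.464804/9.798 = 3.926
C: (9 − 13.478)²/13.478 = 20.052484/13.478 = 1.488
D: (7 − 10.35)²/10.35 = 11.2225/10.35 = 1.084
Sum = 6.71

6.71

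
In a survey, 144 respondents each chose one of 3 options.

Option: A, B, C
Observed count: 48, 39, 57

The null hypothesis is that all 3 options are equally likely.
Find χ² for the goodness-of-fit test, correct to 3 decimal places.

3.375

Under H₀ each category has probability 1/3, so each expected count is 144/3 = 48.
χ² = (48−48)²/48 + (39−48)²/48 + (57−48)²/48
   = 0.0000 + 1.6875 + 1.6875
Sum = 3.375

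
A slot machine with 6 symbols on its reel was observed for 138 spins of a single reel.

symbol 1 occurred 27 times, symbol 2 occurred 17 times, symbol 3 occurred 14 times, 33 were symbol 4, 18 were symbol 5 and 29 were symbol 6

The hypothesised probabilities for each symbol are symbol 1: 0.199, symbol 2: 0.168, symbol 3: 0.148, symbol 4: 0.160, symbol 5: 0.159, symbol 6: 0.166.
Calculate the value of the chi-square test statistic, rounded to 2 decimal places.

11.41

Expected counts E_i = n·p_i: 138×0.199 = 27.462, 138×0.168 = 23.184, 138×0.148 = 20.424, 138×0.160 = 22.08, 138×0.159 = 21.942, 138×0.166 = 22.908.
χ² = (27−27.462)²/27.462 + (17−23.184)²/23.184 + (14−20.424)²/20.424 + (33−22.08)²/22.08 + (18−21.942)²/21.942 + (29−22.908)²/22.908
   = 0.008 + 1.649 + 2.021 + 5.401 + 0.708 + 1.620
Sum = 11.41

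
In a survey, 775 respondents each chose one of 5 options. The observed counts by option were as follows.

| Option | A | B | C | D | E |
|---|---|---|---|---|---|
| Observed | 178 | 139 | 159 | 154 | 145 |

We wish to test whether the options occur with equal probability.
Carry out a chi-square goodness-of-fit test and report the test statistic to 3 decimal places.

5.819

Under H₀ each category has probability 1/5, so each expected count is 775/5 = 155.
A: (178 − 155)²/155 = 529/155 = 3.4129
B: (139 − 155)²/155 = 256/155 = 1.6516
C: (159 − 155)²/155 = 16/155 = 0.1032
D: (154 − 155)²/155 = 1/155 = 0.0065
E: (145 − 155)²/155 = 100/155 = 0.6452
Sum = 5.819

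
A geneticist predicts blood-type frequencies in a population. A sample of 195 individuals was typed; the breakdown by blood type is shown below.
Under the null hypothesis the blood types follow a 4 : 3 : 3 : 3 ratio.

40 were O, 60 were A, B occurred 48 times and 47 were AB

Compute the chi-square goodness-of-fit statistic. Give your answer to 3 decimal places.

11.956

Ratio total = 13. Expected counts: 195×4/13 = 60, 195×3/13 = 45, 195×3/13 = 45, 195×3/13 = 45.
χ² = (40−60)²/60 + (60−45)²/45 + (48−45)²/45 + (47−45)²/45
   = 6.6667 + 5.0000 + 0.2000 + 0.0889
Sum = 11.956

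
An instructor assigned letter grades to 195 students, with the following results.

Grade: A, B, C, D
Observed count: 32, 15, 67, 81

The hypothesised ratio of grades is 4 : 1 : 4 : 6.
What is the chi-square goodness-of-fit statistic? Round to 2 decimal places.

Ratio total = 15. Expected counts: 195×4/15 = 52, 195×1/15 = 13, 195×4/15 = 52, 195×6/15 = 78.
A: (32 − 52)²/52 = 400/52 = 7.692
B: (15 − 13)²/13 = 4/13 = 0.308
C: (67 − 52)²/52 = 225/52 = 4.327
D: (81 − 78)²/78 = 9/78 = 0.115
Sum = 12.44

12.44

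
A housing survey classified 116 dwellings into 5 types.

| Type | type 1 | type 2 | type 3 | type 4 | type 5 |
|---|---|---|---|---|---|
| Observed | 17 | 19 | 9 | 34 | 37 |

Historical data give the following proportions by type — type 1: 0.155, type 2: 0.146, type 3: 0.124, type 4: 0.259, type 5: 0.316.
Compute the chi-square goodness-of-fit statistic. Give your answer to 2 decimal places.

2.84

Expected counts E_i = n·p_i: 116×0.155 = 17.98, 116×0.146 = 16.936, 116×0.124 = 14.384, 116×0.259 = 30.044, 116×0.316 = 36.656.
type 1: (17 − 17.98)²/17.98 = 0.9604/17.98 = 0.053
type 2: (19 − 16.936)²/16.936 = 4.260096/16.936 = 0.252
type 3: (9 − 14.384)²/14.384 = 28.987456/14.384 = 2.015
type 4: (34 − 30.044)²/30.044 = 15.649936/30.044 = 0.521
type 5: (37 − 36.656)²/36.656 = 0.118336/36.656 = 0.003
Sum = 2.84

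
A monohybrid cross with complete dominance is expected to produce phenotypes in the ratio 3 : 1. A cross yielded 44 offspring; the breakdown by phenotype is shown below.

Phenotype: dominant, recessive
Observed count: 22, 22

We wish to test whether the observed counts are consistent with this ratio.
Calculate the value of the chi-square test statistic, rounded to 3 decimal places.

Ratio total = 4. Expected counts: 44×3/4 = 33, 44×1/4 = 11.
cat            O        E   (O−E)²/E
dominant      22       33     3.6667
recessive     22       11    11.0000
Sum = 14.667

14.667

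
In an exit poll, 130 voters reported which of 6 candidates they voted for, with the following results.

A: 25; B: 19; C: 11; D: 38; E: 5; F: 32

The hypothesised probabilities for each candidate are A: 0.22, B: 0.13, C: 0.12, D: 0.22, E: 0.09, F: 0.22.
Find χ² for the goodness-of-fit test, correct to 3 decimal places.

Expected counts E_i = n·p_i: 130×0.22 = 28.6, 130×0.13 = 16.9, 130×0.12 = 15.6, 130×0.22 = 28.6, 130×0.09 = 11.7, 130×0.22 = 28.6.
cat         O        E   (O−E)²/E
A          25     28.6     0.4531
B          19     16.9     0.2609
C          11     15.6     1.3564
D          38     28.6     3.0895
E           5     11.7     3.8368
F          32     28.6     0.4042
Sum = 9.401

9.401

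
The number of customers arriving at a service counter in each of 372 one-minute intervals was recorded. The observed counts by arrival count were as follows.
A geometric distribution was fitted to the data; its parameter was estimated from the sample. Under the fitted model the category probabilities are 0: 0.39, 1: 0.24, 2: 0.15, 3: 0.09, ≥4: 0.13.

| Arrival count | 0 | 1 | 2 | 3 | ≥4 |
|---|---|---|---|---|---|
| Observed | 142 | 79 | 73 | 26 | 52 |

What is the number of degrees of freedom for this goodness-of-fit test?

3

There are k = 5 categories and 1 parameter estimated from the data, so df = 5 − 1 − 1 = 3.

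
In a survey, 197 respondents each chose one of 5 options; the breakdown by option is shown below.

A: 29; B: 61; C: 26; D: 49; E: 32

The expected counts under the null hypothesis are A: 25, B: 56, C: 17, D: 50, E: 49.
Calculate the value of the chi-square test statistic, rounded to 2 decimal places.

11.77

A: (29 − 25)²/25 = 16/25 = 0.640
B: (61 − 56)²/56 = 25/56 = 0.446
C: (26 − 17)²/17 = 81/17 = 4.765
D: (49 − 50)²/50 = 1/50 = 0.020
E: (32 − 49)²/49 = 289/49 = 5.898
Sum = 11.77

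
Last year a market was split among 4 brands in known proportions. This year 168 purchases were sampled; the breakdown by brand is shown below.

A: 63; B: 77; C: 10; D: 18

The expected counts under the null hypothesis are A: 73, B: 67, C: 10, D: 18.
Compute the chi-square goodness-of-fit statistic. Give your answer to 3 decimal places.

A: (63 − 73)²/73 = 100/73 = 1.3699
B: (77 − 67)²/67 = 100/67 = 1.4925
C: (10 − 10)²/10 = 0/10 = 0.0000
D: (18 − 18)²/18 = 0/18 = 0.0000
Sum = 2.862

2.862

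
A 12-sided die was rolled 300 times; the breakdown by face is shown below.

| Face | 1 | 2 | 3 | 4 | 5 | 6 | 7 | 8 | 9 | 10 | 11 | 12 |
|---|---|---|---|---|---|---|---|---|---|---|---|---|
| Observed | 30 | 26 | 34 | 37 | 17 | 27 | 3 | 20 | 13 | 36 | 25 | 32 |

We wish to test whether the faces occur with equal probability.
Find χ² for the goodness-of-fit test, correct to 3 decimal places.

45.680

Under H₀ each category has probability 1/12, so each expected count is 300/12 = 25.
χ² = (30−25)²/25 + (26−25)²/25 + (34−25)²/25 + (37−25)²/25 + (17−25)²/25 + (27−25)²/25 + (3−25)²/25 + (20−25)²/25 + (13−25)²/25 + (36−25)²/25 + (25−25)²/25 + (32−25)²/25
   = 1.0000 + 0.0400 + 3.2400 + 5.7600 + 2.5600 + 0.1600 + 19.3600 + 1.0000 + 5.7600 + 4.8400 + 0.0000 + 1.9600
Sum = 45.680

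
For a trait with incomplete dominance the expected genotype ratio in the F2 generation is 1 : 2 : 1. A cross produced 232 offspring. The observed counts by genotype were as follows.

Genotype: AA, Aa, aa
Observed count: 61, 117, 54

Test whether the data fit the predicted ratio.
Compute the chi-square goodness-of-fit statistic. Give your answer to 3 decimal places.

0.440

Ratio total = 4. Expected counts: 232×1/4 = 58, 232×2/4 = 116, 232×1/4 = 58.
AA: (61 − 58)²/58 = 9/58 = 0.1552
Aa: (117 − 116)²/116 = 1/116 = 0.0086
aa: (54 − 58)²/58 = 16/58 = 0.2759
Sum = 0.440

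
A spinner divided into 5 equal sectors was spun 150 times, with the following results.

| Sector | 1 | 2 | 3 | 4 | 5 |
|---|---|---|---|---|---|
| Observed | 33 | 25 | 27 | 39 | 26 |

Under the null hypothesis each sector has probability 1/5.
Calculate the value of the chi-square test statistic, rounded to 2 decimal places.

4.67

Under H₀ each category has probability 1/5, so each expected count is 150/5 = 30.
1: (33 − 30)²/30 = 9/30 = 0.300
2: (25 − 30)²/30 = 25/30 = 0.833
3: (27 − 30)²/30 = 9/30 = 0.300
4: (39 − 30)²/30 = 81/30 = 2.700
5: (26 − 30)²/30 = 16/30 = 0.533
Sum = 4.67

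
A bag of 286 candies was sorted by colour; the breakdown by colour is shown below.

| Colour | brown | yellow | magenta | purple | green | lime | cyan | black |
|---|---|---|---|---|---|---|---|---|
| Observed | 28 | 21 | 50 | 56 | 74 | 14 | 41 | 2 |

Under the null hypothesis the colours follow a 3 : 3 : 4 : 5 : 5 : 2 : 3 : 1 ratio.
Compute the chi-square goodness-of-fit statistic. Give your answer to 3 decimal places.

24.733

Ratio total = 26. Expected counts: 286×3/26 = 33, 286×3/26 = 33, 286×4/26 = 44, 286×5/26 = 55, 286×5/26 = 55, 286×2/26 = 22, 286×3/26 = 33, 286×1/26 = 11.
χ² = (28−33)²/33 + (21−33)²/33 + (50−44)²/44 + (56−55)²/55 + (74−55)²/55 + (14−22)²/22 + (41−33)²/33 + (2−11)²/11
   = 0.7576 + 4.3636 + 0.8182 + 0.0182 + 6.5636 + 2.9091 + 1.9394 + 7.3636
Sum = 24.733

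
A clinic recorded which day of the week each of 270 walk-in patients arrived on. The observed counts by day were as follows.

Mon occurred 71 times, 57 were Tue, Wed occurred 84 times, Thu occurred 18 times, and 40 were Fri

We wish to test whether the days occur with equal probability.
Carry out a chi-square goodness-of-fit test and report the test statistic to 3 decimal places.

Expected count for each of the 5 categories: 270/5 = 54.
χ² = (71−54)²/54 + (57−54)²/54 + (84−54)²/54 + (18−54)²/54 + (40−54)²/54
   = 5.3519 + 0.1667 + 16.6667 + 24.0000 + 3.6296
Sum = 49.815

49.815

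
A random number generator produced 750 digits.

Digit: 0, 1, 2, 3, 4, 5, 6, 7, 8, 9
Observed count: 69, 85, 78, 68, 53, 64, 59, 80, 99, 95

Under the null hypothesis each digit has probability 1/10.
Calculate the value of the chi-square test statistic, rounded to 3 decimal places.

27.413

Expected count for each of the 10 categories: 750/10 = 75.
0: (69 − 75)²/75 = 36/75 = 0.4800
1: (85 − 75)²/75 = 100/75 = 1.3333
2: (78 − 75)²/75 = 9/75 = 0.1200
3: (68 − 75)²/75 = 49/75 = 0.6533
4: (53 − 75)²/75 = 484/75 = 6.4533
5: (64 − 75)²/75 = 121/75 = 1.6133
6: (59 − 75)²/75 = 256/75 = 3.4133
7: (80 − 75)²/75 = 25/75 = 0.3333
8: (99 − 75)²/75 = 576/75 = 7.6800
9: (95 − 75)²/75 = 400/75 = 5.3333
Sum = 27.413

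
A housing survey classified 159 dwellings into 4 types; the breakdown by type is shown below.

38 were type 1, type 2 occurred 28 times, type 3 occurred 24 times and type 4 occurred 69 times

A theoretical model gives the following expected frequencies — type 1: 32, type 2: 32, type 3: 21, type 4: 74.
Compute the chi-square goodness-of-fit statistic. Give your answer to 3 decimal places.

type 1: (38 − 32)²/32 = 36/32 = 1.1250
type 2: (28 − 32)²/32 = 16/32 = 0.5000
type 3: (24 − 21)²/21 = 9/21 = 0.4286
type 4: (69 − 74)²/74 = 25/74 = 0.3378
Sum = 2.391

2.391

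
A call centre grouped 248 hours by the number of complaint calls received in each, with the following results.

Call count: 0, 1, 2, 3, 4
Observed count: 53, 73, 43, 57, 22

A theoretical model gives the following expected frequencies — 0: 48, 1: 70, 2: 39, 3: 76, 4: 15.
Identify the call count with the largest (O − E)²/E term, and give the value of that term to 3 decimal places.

0: (53 − 48)²/48 = 25/48 = 0.5208
1: (73 − 70)²/70 = 9/70 = 0.1286
2: (43 − 39)²/39 = 16/39 = 0.4103
3: (57 − 76)²/76 = 361/76 = 4.7500
4: (22 − 15)²/15 = 49/15 = 3.2667
The largest term is for 3: 4.750.

3, 4.750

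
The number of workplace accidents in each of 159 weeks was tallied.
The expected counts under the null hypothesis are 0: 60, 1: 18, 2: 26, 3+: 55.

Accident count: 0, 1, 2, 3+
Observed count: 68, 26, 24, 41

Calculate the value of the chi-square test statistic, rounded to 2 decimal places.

0: (68 − 60)²/60 = 64/60 = 1.067
1: (26 − 18)²/18 = 64/18 = 3.556
2: (24 − 26)²/26 = 4/26 = 0.154
3+: (41 − 55)²/55 = 196/55 = 3.564
Sum = 8.34

8.34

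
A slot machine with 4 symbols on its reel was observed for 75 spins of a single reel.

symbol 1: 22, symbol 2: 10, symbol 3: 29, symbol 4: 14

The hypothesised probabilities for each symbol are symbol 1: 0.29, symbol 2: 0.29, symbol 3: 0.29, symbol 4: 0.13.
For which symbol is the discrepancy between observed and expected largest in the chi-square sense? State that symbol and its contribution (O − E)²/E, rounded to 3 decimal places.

Expected counts E_i = n·p_i: 75×0.29 = 21.75, 75×0.29 = 21.75, 75×0.29 = 21.75, 75×0.13 = 9.75.
cat           O        E   (O−E)²/E
symbol 1     22    21.75     0.0029
symbol 2     10    21.75     6.3477
symbol 3     29    21.75     2.4167
symbol 4     14     9.75     1.8526
The largest term is for symbol 2: 6.348.

symbol 2, 6.348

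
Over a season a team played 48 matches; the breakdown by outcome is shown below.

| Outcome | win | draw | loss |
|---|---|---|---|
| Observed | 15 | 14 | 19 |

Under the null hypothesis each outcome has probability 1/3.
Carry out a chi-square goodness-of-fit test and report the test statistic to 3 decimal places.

0.875

Under H₀ each category has probability 1/3, so each expected count is 48/3 = 16.
χ² = (15−16)²/16 + (14−16)²/16 + (19−16)²/16
   = 0.0625 + 0.2500 + 0.5625
Sum = 0.875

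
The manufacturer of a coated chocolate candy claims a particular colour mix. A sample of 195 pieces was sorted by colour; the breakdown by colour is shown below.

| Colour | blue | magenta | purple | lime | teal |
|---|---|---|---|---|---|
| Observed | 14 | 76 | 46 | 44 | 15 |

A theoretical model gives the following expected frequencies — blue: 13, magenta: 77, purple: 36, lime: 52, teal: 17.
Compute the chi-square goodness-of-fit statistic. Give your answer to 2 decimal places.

4.33

blue: (14 − 13)²/13 = 1/13 = 0.077
magenta: (76 − 77)²/77 = 1/77 = 0.013
purple: (46 − 36)²/36 = 100/36 = 2.778
lime: (44 − 52)²/52 = 64/52 = 1.231
teal: (15 − 17)²/17 = 4/17 = 0.235
Sum = 4.33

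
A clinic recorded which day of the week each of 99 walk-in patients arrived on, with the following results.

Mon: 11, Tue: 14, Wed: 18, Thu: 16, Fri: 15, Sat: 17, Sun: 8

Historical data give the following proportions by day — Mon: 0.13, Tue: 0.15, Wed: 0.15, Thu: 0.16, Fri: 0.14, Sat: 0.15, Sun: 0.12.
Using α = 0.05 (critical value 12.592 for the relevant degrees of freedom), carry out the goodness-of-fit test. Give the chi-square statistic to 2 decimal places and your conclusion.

2.66; do not reject

Expected counts E_i = n·p_i: 99×0.13 = 12.87, 99×0.15 = 14.85, 99×0.15 = 14.85, 99×0.16 = 15.84, 99×0.14 = 13.86, 99×0.15 = 14.85, 99×0.12 = 11.88.
cat         O        E   (O−E)²/E
Mon        11    12.87      0.272
Tue        14    14.85      0.049
Wed        18    14.85      0.668
Thu        16    15.84      0.002
Fri        15    13.86      0.094
Sat        17    14.85      0.311
Sun         8    11.88      1.267
Sum = 2.66
df = 6. Since 2.66 < 12.592, we do not reject H₀.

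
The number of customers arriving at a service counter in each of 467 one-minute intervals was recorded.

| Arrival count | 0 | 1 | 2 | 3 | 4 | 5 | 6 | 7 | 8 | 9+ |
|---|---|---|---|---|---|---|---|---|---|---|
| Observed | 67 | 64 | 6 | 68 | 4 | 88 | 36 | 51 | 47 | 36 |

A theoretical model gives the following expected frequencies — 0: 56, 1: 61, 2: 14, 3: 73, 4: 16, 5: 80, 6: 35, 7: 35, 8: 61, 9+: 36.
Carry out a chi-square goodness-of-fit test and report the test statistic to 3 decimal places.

27.578

0: (67 − 56)²/56 = 121/56 = 2.1607
1: (64 − 61)²/61 = 9/61 = 0.1475
2: (6 − 14)²/14 = 64/14 = 4.5714
3: (68 − 73)²/73 = 25/73 = 0.3425
4: (4 − 16)²/16 = 144/16 = 9.0000
5: (88 − 80)²/80 = 64/80 = 0.8000
6: (36 − 35)²/35 = 1/35 = 0.0286
7: (51 − 35)²/35 = 256/35 = 7.3143
8: (47 − 61)²/61 = 196/61 = 3.2131
9+: (36 − 36)²/36 = 0/36 = 0.0000
Sum = 27.578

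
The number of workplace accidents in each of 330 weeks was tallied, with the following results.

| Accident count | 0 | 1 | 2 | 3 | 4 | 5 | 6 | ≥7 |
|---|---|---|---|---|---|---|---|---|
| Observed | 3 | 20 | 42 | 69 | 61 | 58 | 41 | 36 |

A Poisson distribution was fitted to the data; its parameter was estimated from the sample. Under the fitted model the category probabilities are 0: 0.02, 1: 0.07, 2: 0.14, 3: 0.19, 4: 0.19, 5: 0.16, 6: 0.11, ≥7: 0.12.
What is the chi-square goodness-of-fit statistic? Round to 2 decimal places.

4.89

Expected counts E_i = n·p_i: 330×0.02 = 6.6, 330×0.07 = 23.1, 330×0.14 = 46.2, 330×0.19 = 62.7, 330×0.19 = 62.7, 330×0.16 = 52.8, 330×0.11 = 36.3, 330×0.12 = 39.6.
cat         O        E   (O−E)²/E
0           3      6.6      1.964
1          20     23.1      0.416
2          42     46.2      0.382
3          69     62.7      0.633
4          61     62.7      0.046
5          58     52.8      0.512
6          41     36.3      0.609
≥7         36     39.6      0.327
Sum = 4.89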